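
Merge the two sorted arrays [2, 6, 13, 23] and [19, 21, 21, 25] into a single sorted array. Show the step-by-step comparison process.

Merging process:

Compare 2 vs 19: take 2 from left. Merged: [2]
Compare 6 vs 19: take 6 from left. Merged: [2, 6]
Compare 13 vs 19: take 13 from left. Merged: [2, 6, 13]
Compare 23 vs 19: take 19 from right. Merged: [2, 6, 13, 19]
Compare 23 vs 21: take 21 from right. Merged: [2, 6, 13, 19, 21]
Compare 23 vs 21: take 21 from right. Merged: [2, 6, 13, 19, 21, 21]
Compare 23 vs 25: take 23 from left. Merged: [2, 6, 13, 19, 21, 21, 23]
Append remaining from right: [25]. Merged: [2, 6, 13, 19, 21, 21, 23, 25]

Final merged array: [2, 6, 13, 19, 21, 21, 23, 25]
Total comparisons: 7

The merged array is [2, 6, 13, 19, 21, 21, 23, 25], requiring 7 comparisons. The merge step runs in O(n) time where n is the total number of elements.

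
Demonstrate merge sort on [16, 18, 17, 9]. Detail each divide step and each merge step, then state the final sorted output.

Merge sort trace:

Split: [16, 18, 17, 9] -> [16, 18] and [17, 9]
  Split: [16, 18] -> [16] and [18]
  Merge: [16] + [18] -> [16, 18]
  Split: [17, 9] -> [17] and [9]
  Merge: [17] + [9] -> [9, 17]
Merge: [16, 18] + [9, 17] -> [9, 16, 17, 18]

Final sorted array: [9, 16, 17, 18]

The merge sort proceeds by recursively splitting the array and merging sorted halves.
After all merges, the sorted array is [9, 16, 17, 18].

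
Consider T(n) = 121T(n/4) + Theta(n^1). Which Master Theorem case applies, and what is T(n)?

Master Theorem for T(n) = 121T(n/4) + O(n^1):

a = 121, b = 4, c = 1
log_b(a) = log_4(121) = 3.4594

Case 1: c = 1 < log_4(121) = 3.4594
T(n) = O(n^(log_4 121))

For T(n) = 121T(n/4) + O(n^1): log_4(121) = 3.4594. This is Case 1 of the Master Theorem (c < log_b(a), work dominated by leaves), giving O(n^(log_4 121)).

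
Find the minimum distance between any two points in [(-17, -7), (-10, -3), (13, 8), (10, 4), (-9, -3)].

Computing all pairwise distances among 5 points:

d((-17, -7), (-10, -3)) = 8.0623
d((-17, -7), (13, 8)) = 33.541
d((-17, -7), (10, 4)) = 29.1548
d((-17, -7), (-9, -3)) = 8.9443
d((-10, -3), (13, 8)) = 25.4951
d((-10, -3), (10, 4)) = 21.1896
d((-10, -3), (-9, -3)) = 1.0 <-- minimum
d((13, 8), (10, 4)) = 5.0
d((13, 8), (-9, -3)) = 24.5967
d((10, 4), (-9, -3)) = 20.2485

Closest pair: (-10, -3) and (-9, -3) with distance 1.0

The closest pair is (-10, -3) and (-9, -3) with Euclidean distance 1.0. For 5 points, brute-force pairwise comparison is shown above. For large n, the divide-and-conquer algorithm (sort by x, recurse on halves, check the dividing strip) achieves O(n log n).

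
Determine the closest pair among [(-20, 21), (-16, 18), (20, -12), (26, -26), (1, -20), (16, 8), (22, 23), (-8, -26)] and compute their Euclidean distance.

Computing all pairwise distances among 8 points:

d((-20, 21), (-16, 18)) = 5.0 <-- minimum
d((-20, 21), (20, -12)) = 51.8556
d((-20, 21), (26, -26)) = 65.7647
d((-20, 21), (1, -20)) = 46.0652
d((-20, 21), (16, 8)) = 38.2753
d((-20, 21), (22, 23)) = 42.0476
d((-20, 21), (-8, -26)) = 48.5077
d((-16, 18), (20, -12)) = 46.8615
d((-16, 18), (26, -26)) = 60.8276
d((-16, 18), (1, -20)) = 41.6293
d((-16, 18), (16, 8)) = 33.5261
d((-16, 18), (22, 23)) = 38.3275
d((-16, 18), (-8, -26)) = 44.7214
d((20, -12), (26, -26)) = 15.2315
d((20, -12), (1, -20)) = 20.6155
d((20, -12), (16, 8)) = 20.3961
d((20, -12), (22, 23)) = 35.0571
d((20, -12), (-8, -26)) = 31.305
d((26, -26), (1, -20)) = 25.7099
d((26, -26), (16, 8)) = 35.4401
d((26, -26), (22, 23)) = 49.163
d((26, -26), (-8, -26)) = 34.0
d((1, -20), (16, 8)) = 31.7648
d((1, -20), (22, 23)) = 47.8539
d((1, -20), (-8, -26)) = 10.8167
d((16, 8), (22, 23)) = 16.1555
d((16, 8), (-8, -26)) = 41.6173
d((22, 23), (-8, -26)) = 57.4543

Closest pair: (-20, 21) and (-16, 18) with distance 5.0

The closest pair is (-20, 21) and (-16, 18) with Euclidean distance 5.0. For 8 points, brute-force pairwise comparison is shown above. For large n, the divide-and-conquer algorithm (sort by x, recurse on halves, check the dividing strip) achieves O(n log n).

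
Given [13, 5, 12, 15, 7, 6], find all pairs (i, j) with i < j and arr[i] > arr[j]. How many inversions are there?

Finding inversions in [13, 5, 12, 15, 7, 6]:

(0, 1): arr[0]=13 > arr[1]=5
(0, 2): arr[0]=13 > arr[2]=12
(0, 4): arr[0]=13 > arr[4]=7
(0, 5): arr[0]=13 > arr[5]=6
(2, 4): arr[2]=12 > arr[4]=7
(2, 5): arr[2]=12 > arr[5]=6
(3, 4): arr[3]=15 > arr[4]=7
(3, 5): arr[3]=15 > arr[5]=6
(4, 5): arr[4]=7 > arr[5]=6

Total inversions: 9

The array has 9 inversion(s): (0,1), (0,2), (0,4), (0,5), (2,4), (2,5), (3,4), (3,5), (4,5). Each pair (i,j) satisfies i < j and arr[i] > arr[j].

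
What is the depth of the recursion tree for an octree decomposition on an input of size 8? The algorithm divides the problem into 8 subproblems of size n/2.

For divide and conquer with division factor 2:

Problem sizes at each level:
Level 0: 8
Level 1: 4
Level 2: 2
Level 3: 1

The root is level 0 and the size-1 base case is level 3 (the tree spans levels 0 through 3, i.e. 4 levels counting the root), so the depth is the number of divisions: log_2(8) = 3

The recursion tree depth is log_2(8) = 3. At each level, the problem size is divided by 2, so it takes 3 divisions to reduce to a base case of size 1. The algorithm makes 8 recursive calls at each level.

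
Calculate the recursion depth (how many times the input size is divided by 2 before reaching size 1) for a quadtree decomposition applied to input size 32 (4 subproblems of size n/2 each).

For divide and conquer with division factor 2:

Problem sizes at each level:
Level 0: 32
Level 1: 16
Level 2: 8
Level 3: 4
Level 4: 2
Level 5: 1

The root is level 0 and the size-1 base case is level 5 (the tree spans levels 0 through 5, i.e. 6 levels counting the root), so the depth is the number of divisions: log_2(32) = 5

The recursion tree depth is log_2(32) = 5. At each level, the problem size is divided by 2, so it takes 5 divisions to reduce to a base case of size 1. The algorithm makes 4 recursive calls at each level.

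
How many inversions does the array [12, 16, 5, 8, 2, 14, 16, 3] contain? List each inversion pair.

Finding inversions in [12, 16, 5, 8, 2, 14, 16, 3]:

(0, 2): arr[0]=12 > arr[2]=5
(0, 3): arr[0]=12 > arr[3]=8
(0, 4): arr[0]=12 > arr[4]=2
(0, 7): arr[0]=12 > arr[7]=3
(1, 2): arr[1]=16 > arr[2]=5
(1, 3): arr[1]=16 > arr[3]=8
(1, 4): arr[1]=16 > arr[4]=2
(1, 5): arr[1]=16 > arr[5]=14
(1, 7): arr[1]=16 > arr[7]=3
(2, 4): arr[2]=5 > arr[4]=2
(2, 7): arr[2]=5 > arr[7]=3
(3, 4): arr[3]=8 > arr[4]=2
(3, 7): arr[3]=8 > arr[7]=3
(5, 7): arr[5]=14 > arr[7]=3
(6, 7): arr[6]=16 > arr[7]=3

Total inversions: 15

The array has 15 inversion(s): (0,2), (0,3), (0,4), (0,7), (1,2), (1,3), (1,4), (1,5), (1,7), (2,4), (2,7), (3,4), (3,7), (5,7), (6,7). Each pair (i,j) satisfies i < j and arr[i] > arr[j].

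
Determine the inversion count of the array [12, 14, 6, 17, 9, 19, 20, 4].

Finding inversions in [12, 14, 6, 17, 9, 19, 20, 4]:

(0, 2): arr[0]=12 > arr[2]=6
(0, 4): arr[0]=12 > arr[4]=9
(0, 7): arr[0]=12 > arr[7]=4
(1, 2): arr[1]=14 > arr[2]=6
(1, 4): arr[1]=14 > arr[4]=9
(1, 7): arr[1]=14 > arr[7]=4
(2, 7): arr[2]=6 > arr[7]=4
(3, 4): arr[3]=17 > arr[4]=9
(3, 7): arr[3]=17 > arr[7]=4
(4, 7): arr[4]=9 > arr[7]=4
(5, 7): arr[5]=19 > arr[7]=4
(6, 7): arr[6]=20 > arr[7]=4

Total inversions: 12

The array has 12 inversion(s): (0,2), (0,4), (0,7), (1,2), (1,4), (1,7), (2,7), (3,4), (3,7), (4,7), (5,7), (6,7). Each pair (i,j) satisfies i < j and arr[i] > arr[j].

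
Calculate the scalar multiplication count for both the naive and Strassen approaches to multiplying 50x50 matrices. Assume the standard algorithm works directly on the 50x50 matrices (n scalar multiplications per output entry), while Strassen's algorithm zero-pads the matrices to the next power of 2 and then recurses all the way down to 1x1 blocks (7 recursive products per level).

Matrix multiplication for 50x50 matrices:

Strassen's algorithm requires power-of-2 dimensions. Pad 50x50 to 64x64 (next power of 2).

Standard algorithm: 50^3 = 125000 multiplications
Strassen's algorithm: 7^(log2(64)) = 7^6 = 117649 multiplications
Savings: 125000 - 117649 = 7351 multiplications

Standard: 125000 multiplications (50^3). Strassen: 117649 multiplications (7^6, after padding to 64x64). Strassen reduces 8 recursive multiplications to 7 at each level.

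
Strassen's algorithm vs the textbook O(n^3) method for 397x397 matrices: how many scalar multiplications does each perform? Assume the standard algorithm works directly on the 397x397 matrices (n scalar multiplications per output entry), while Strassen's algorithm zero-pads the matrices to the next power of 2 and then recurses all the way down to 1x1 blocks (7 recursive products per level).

Matrix multiplication for 397x397 matrices:

Strassen's algorithm requires power-of-2 dimensions. Pad 397x397 to 512x512 (next power of 2).

Standard algorithm: 397^3 = 62570773 multiplications
Strassen's algorithm: 7^(log2(512)) = 7^9 = 40353607 multiplications
Savings: 62570773 - 40353607 = 22217166 multiplications

Standard: 62570773 multiplications (397^3). Strassen: 40353607 multiplications (7^9, after padding to 512x512). Strassen reduces 8 recursive multiplications to 7 at each level.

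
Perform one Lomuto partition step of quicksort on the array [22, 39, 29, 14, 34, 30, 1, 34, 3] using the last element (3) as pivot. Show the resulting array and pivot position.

Lomuto partition with pivot = 3:

Initial array: [22, 39, 29, 14, 34, 30, 1, 34, 3]

arr[0]=22 > 3: no swap
arr[1]=39 > 3: no swap
arr[2]=29 > 3: no swap
arr[3]=14 > 3: no swap
arr[4]=34 > 3: no swap
arr[5]=30 > 3: no swap
arr[6]=1 <= 3: swap with position 0, array becomes [1, 39, 29, 14, 34, 30, 22, 34, 3]
arr[7]=34 > 3: no swap

Place pivot at position 1: [1, 3, 29, 14, 34, 30, 22, 34, 39]
Pivot position: 1

After partitioning with pivot 3, the array becomes [1, 3, 29, 14, 34, 30, 22, 34, 39]. The pivot is placed at index 1. All elements to the left of the pivot are <= 3, and all elements to the right are > 3.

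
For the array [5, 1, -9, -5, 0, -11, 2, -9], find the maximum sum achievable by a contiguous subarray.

Using Kadane's algorithm on [5, 1, -9, -5, 0, -11, 2, -9]:

Scanning through the array:
Position 1 (value 1): max_ending_here = 6, max_so_far = 6
Position 2 (value -9): max_ending_here = -3, max_so_far = 6
Position 3 (value -5): max_ending_here = -5, max_so_far = 6
Position 4 (value 0): max_ending_here = 0, max_so_far = 6
Position 5 (value -11): max_ending_here = -11, max_so_far = 6
Position 6 (value 2): max_ending_here = 2, max_so_far = 6
Position 7 (value -9): max_ending_here = -7, max_so_far = 6

Maximum subarray: [5, 1]
Maximum sum: 6

The maximum subarray is [5, 1] with sum 6. This subarray runs from index 0 to index 1.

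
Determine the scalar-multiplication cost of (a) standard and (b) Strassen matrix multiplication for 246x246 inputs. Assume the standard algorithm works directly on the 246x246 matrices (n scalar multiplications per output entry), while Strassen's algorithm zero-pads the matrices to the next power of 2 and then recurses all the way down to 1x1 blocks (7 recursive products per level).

Matrix multiplication for 246x246 matrices:

Strassen's algorithm requires power-of-2 dimensions. Pad 246x246 to 256x256 (next power of 2).

Standard algorithm: 246^3 = 14886936 multiplications
Strassen's algorithm: 7^(log2(256)) = 7^8 = 5764801 multiplications
Savings: 14886936 - 5764801 = 9122135 multiplications

Standard: 14886936 multiplications (246^3). Strassen: 5764801 multiplications (7^8, after padding to 256x256). Strassen reduces 8 recursive multiplications to 7 at each level.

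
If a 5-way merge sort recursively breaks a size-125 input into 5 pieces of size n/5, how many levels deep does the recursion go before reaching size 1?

For divide and conquer with division factor 5:

Problem sizes at each level:
Level 0: 125
Level 1: 25
Level 2: 5
Level 3: 1

The root is level 0 and the size-1 base case is level 3 (the tree spans levels 0 through 3, i.e. 4 levels counting the root), so the depth is the number of divisions: log_5(125) = 3

The recursion tree depth is log_5(125) = 3. At each level, the problem size is divided by 5, so it takes 3 divisions to reduce to a base case of size 1. The algorithm makes 5 recursive calls at each level.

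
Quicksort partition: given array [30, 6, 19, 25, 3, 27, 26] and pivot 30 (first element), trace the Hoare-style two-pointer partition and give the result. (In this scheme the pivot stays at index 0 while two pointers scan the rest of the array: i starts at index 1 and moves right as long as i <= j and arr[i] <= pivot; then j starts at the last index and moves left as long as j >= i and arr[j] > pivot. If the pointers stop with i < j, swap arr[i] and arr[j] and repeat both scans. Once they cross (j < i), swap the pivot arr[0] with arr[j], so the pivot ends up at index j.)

Hoare-style two-pointer partition with pivot = 30:

Initial array: [30, 6, 19, 25, 3, 27, 26]

Pointers start at i = 1, j = 6.
i ends at 7, j ends at 6: the pointers have crossed (j < i), so scanning stops.

Swap pivot arr[0] with arr[6] to place pivot at position 6: [26, 6, 19, 25, 3, 27, 30]
Pivot position: 6

After partitioning with pivot 30, the array becomes [26, 6, 19, 25, 3, 27, 30]. The pivot is placed at index 6. All elements to the left of the pivot are <= 30, and all elements to the right are > 30.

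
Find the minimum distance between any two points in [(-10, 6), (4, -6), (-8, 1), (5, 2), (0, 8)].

Computing all pairwise distances among 5 points:

d((-10, 6), (4, -6)) = 18.4391
d((-10, 6), (-8, 1)) = 5.3852 <-- minimum
d((-10, 6), (5, 2)) = 15.5242
d((-10, 6), (0, 8)) = 10.198
d((4, -6), (-8, 1)) = 13.8924
d((4, -6), (5, 2)) = 8.0623
d((4, -6), (0, 8)) = 14.5602
d((-8, 1), (5, 2)) = 13.0384
d((-8, 1), (0, 8)) = 10.6301
d((5, 2), (0, 8)) = 7.8102

Closest pair: (-10, 6) and (-8, 1) with distance 5.3852

The closest pair is (-10, 6) and (-8, 1) with Euclidean distance 5.3852. For 5 points, brute-force pairwise comparison is shown above. For large n, the divide-and-conquer algorithm (sort by x, recurse on halves, check the dividing strip) achieves O(n log n).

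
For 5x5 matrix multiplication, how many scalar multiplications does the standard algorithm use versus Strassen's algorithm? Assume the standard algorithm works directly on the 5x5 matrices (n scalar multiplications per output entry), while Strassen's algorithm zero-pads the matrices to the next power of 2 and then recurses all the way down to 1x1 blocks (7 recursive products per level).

Matrix multiplication for 5x5 matrices:

Strassen's algorithm requires power-of-2 dimensions. Pad 5x5 to 8x8 (next power of 2).

Standard algorithm: 5^3 = 125 multiplications
Strassen's algorithm: 7^(log2(8)) = 7^3 = 343 multiplications
Difference: 125 - 343 = -218 (Strassen uses MORE here due to padding overhead — for small or just-over-power-of-2 n, padding can outweigh the per-level savings)

Standard: 125 multiplications (5^3). Strassen: 343 multiplications (7^3, after padding to 8x8). Strassen reduces 8 recursive multiplications to 7 at each level.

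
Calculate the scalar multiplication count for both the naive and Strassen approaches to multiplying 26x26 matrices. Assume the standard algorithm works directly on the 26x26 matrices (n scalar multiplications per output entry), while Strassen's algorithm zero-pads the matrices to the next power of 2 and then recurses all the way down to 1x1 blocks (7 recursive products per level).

Matrix multiplication for 26x26 matrices:

Strassen's algorithm requires power-of-2 dimensions. Pad 26x26 to 32x32 (next power of 2).

Standard algorithm: 26^3 = 17576 multiplications
Strassen's algorithm: 7^(log2(32)) = 7^5 = 16807 multiplications
Savings: 17576 - 16807 = 769 multiplications

Standard: 17576 multiplications (26^3). Strassen: 16807 multiplications (7^5, after padding to 32x32). Strassen reduces 8 recursive multiplications to 7 at each level.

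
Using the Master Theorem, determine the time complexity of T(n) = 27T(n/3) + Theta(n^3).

Master Theorem for T(n) = 27T(n/3) + O(n^3):

a = 27, b = 3, c = 3
log_b(a) = log_3(27) = 3.0000

Case 2: c = 3 = log_3(27) = 3.0000
T(n) = O(n^3 log n) = O(n^3 log n)

For T(n) = 27T(n/3) + O(n^3): log_3(27) = 3.0000. This is Case 2 of the Master Theorem (c = log_b(a), equal work at all levels), giving O(n^3 log n).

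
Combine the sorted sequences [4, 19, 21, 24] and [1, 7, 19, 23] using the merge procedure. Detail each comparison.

Merging process:

Compare 4 vs 1: take 1 from right. Merged: [1]
Compare 4 vs 7: take 4 from left. Merged: [1, 4]
Compare 19 vs 7: take 7 from right. Merged: [1, 4, 7]
Compare 19 vs 19: take 19 from left. Merged: [1, 4, 7, 19]
Compare 21 vs 19: take 19 from right. Merged: [1, 4, 7, 19, 19]
Compare 21 vs 23: take 21 from left. Merged: [1, 4, 7, 19, 19, 21]
Compare 24 vs 23: take 23 from right. Merged: [1, 4, 7, 19, 19, 21, 23]
Append remaining from left: [24]. Merged: [1, 4, 7, 19, 19, 21, 23, 24]

Final merged array: [1, 4, 7, 19, 19, 21, 23, 24]
Total comparisons: 7

The merged array is [1, 4, 7, 19, 19, 21, 23, 24], requiring 7 comparisons. The merge step runs in O(n) time where n is the total number of elements.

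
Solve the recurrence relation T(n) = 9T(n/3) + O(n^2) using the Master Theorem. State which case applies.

Master Theorem for T(n) = 9T(n/3) + O(n^2):

a = 9, b = 3, c = 2
log_b(a) = log_3(9) = 2.0000

Case 2: c = 2 = log_3(9) = 2.0000
T(n) = O(n^2 log n) = O(n^2 log n)

For T(n) = 9T(n/3) + O(n^2): log_3(9) = 2.0000. This is Case 2 of the Master Theorem (c = log_b(a), equal work at all levels), giving O(n^2 log n).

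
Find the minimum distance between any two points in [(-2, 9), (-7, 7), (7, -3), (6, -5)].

Computing all pairwise distances among 4 points:

d((-2, 9), (-7, 7)) = 5.3852
d((-2, 9), (7, -3)) = 15.0
d((-2, 9), (6, -5)) = 16.1245
d((-7, 7), (7, -3)) = 17.2047
d((-7, 7), (6, -5)) = 17.6918
d((7, -3), (6, -5)) = 2.2361 <-- minimum

Closest pair: (7, -3) and (6, -5) with distance 2.2361

The closest pair is (7, -3) and (6, -5) with Euclidean distance 2.2361. For 4 points, brute-force pairwise comparison is shown above. For large n, the divide-and-conquer algorithm (sort by x, recurse on halves, check the dividing strip) achieves O(n log n).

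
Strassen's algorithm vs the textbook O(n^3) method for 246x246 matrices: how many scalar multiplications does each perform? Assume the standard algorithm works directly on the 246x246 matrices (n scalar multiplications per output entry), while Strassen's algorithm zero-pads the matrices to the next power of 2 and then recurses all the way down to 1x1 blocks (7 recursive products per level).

Matrix multiplication for 246x246 matrices:

Strassen's algorithm requires power-of-2 dimensions. Pad 246x246 to 256x256 (next power of 2).

Standard algorithm: 246^3 = 14886936 multiplications
Strassen's algorithm: 7^(log2(256)) = 7^8 = 5764801 multiplications
Savings: 14886936 - 5764801 = 9122135 multiplications

Standard: 14886936 multiplications (246^3). Strassen: 5764801 multiplications (7^8, after padding to 256x256). Strassen reduces 8 recursive multiplications to 7 at each level.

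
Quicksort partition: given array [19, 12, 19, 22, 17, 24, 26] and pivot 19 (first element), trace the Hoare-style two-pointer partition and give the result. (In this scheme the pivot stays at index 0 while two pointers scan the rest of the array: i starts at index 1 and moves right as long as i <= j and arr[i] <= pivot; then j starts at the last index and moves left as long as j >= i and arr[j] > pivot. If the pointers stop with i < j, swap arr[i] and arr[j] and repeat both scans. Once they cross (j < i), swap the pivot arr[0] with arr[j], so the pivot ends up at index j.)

Hoare-style two-pointer partition with pivot = 19:

Initial array: [19, 12, 19, 22, 17, 24, 26]

Pointers start at i = 1, j = 6.
i stops at index 3 (arr[3]=22 > 19), j stops at index 4 (arr[4]=17 <= 19): swap arr[3] and arr[4], array becomes [19, 12, 19, 17, 22, 24, 26]
i ends at 4, j ends at 3: the pointers have crossed (j < i), so scanning stops.

Swap pivot arr[0] with arr[3] to place pivot at position 3: [17, 12, 19, 19, 22, 24, 26]
Pivot position: 3

After partitioning with pivot 19, the array becomes [17, 12, 19, 19, 22, 24, 26]. The pivot is placed at index 3. All elements to the left of the pivot are <= 19, and all elements to the right are > 19.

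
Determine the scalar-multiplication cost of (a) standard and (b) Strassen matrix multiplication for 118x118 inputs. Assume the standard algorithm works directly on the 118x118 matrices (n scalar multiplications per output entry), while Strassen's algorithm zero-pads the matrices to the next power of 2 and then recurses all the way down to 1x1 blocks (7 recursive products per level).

Matrix multiplication for 118x118 matrices:

Strassen's algorithm requires power-of-2 dimensions. Pad 118x118 to 128x128 (next power of 2).

Standard algorithm: 118^3 = 1643032 multiplications
Strassen's algorithm: 7^(log2(128)) = 7^7 = 823543 multiplications
Savings: 1643032 - 823543 = 819489 multiplications

Standard: 1643032 multiplications (118^3). Strassen: 823543 multiplications (7^7, after padding to 128x128). Strassen reduces 8 recursive multiplications to 7 at each level.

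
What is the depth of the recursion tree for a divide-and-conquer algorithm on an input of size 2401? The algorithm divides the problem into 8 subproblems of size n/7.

For divide and conquer with division factor 7:

Problem sizes at each level:
Level 0: 2401
Level 1: 343
Level 2: 49
Level 3: 7
Level 4: 1

The root is level 0 and the size-1 base case is level 4 (the tree spans levels 0 through 4, i.e. 5 levels counting the root), so the depth is the number of divisions: log_7(2401) = 4

The recursion tree depth is log_7(2401) = 4. At each level, the problem size is divided by 7, so it takes 4 divisions to reduce to a base case of size 1. The algorithm makes 8 recursive calls at each level.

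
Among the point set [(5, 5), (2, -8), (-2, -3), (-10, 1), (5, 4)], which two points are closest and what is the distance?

Computing all pairwise distances among 5 points:

d((5, 5), (2, -8)) = 13.3417
d((5, 5), (-2, -3)) = 10.6301
d((5, 5), (-10, 1)) = 15.5242
d((5, 5), (5, 4)) = 1.0 <-- minimum
d((2, -8), (-2, -3)) = 6.4031
d((2, -8), (-10, 1)) = 15.0
d((2, -8), (5, 4)) = 12.3693
d((-2, -3), (-10, 1)) = 8.9443
d((-2, -3), (5, 4)) = 9.8995
d((-10, 1), (5, 4)) = 15.2971

Closest pair: (5, 5) and (5, 4) with distance 1.0

The closest pair is (5, 5) and (5, 4) with Euclidean distance 1.0. For 5 points, brute-force pairwise comparison is shown above. For large n, the divide-and-conquer algorithm (sort by x, recurse on halves, check the dividing strip) achieves O(n log n).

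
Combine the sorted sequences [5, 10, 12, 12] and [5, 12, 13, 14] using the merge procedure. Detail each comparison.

Merging process:

Compare 5 vs 5: take 5 from left. Merged: [5]
Compare 10 vs 5: take 5 from right. Merged: [5, 5]
Compare 10 vs 12: take 10 from left. Merged: [5, 5, 10]
Compare 12 vs 12: take 12 from left. Merged: [5, 5, 10, 12]
Compare 12 vs 12: take 12 from left. Merged: [5, 5, 10, 12, 12]
Append remaining from right: [12, 13, 14]. Merged: [5, 5, 10, 12, 12, 12, 13, 14]

Final merged array: [5, 5, 10, 12, 12, 12, 13, 14]
Total comparisons: 5

The merged array is [5, 5, 10, 12, 12, 12, 13, 14], requiring 5 comparisons. The merge step runs in O(n) time where n is the total number of elements.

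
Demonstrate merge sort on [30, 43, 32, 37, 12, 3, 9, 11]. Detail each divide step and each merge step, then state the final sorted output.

Merge sort trace:

Split: [30, 43, 32, 37, 12, 3, 9, 11] -> [30, 43, 32, 37] and [12, 3, 9, 11]
  Split: [30, 43, 32, 37] -> [30, 43] and [32, 37]
    Split: [30, 43] -> [30] and [43]
    Merge: [30] + [43] -> [30, 43]
    Split: [32, 37] -> [32] and [37]
    Merge: [32] + [37] -> [32, 37]
  Merge: [30, 43] + [32, 37] -> [30, 32, 37, 43]
  Split: [12, 3, 9, 11] -> [12, 3] and [9, 11]
    Split: [12, 3] -> [12] and [3]
    Merge: [12] + [3] -> [3, 12]
    Split: [9, 11] -> [9] and [11]
    Merge: [9] + [11] -> [9, 11]
  Merge: [3, 12] + [9, 11] -> [3, 9, 11, 12]
Merge: [30, 32, 37, 43] + [3, 9, 11, 12] -> [3, 9, 11, 12, 30, 32, 37, 43]

Final sorted array: [3, 9, 11, 12, 30, 32, 37, 43]

The merge sort proceeds by recursively splitting the array and merging sorted halves.
After all merges, the sorted array is [3, 9, 11, 12, 30, 32, 37, 43].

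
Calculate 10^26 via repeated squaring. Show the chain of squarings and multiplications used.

Computing 10^26 by squaring (build up from 10^1; each line after the first costs one multiplication):

10^1 = 10
10^2 = (10^1)^2 = 10^2 = 100
10^3 = 10 * 10^2 = 10 * 100 = 1000
10^6 = (10^3)^2 = 1000^2 = 1000000
10^12 = (10^6)^2 = 1000000^2 = 1000000000000
10^13 = 10 * 10^12 = 10 * 1000000000000 = 10000000000000
10^26 = (10^13)^2 = 10000000000000^2 = 100000000000000000000000000

Result: 100000000000000000000000000
Multiplications needed: 6 (6 lines after 10^1)

10^26 = 100000000000000000000000000. Using exponentiation by squaring, this requires 6 multiplications. The key idea: if the exponent is even, square the half-power; if odd, multiply by the base once.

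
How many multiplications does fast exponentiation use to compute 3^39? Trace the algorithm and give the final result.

Computing 3^39 by squaring (build up from 3^1; each line after the first costs one multiplication):

3^1 = 3
3^2 = (3^1)^2 = 3^2 = 9
3^4 = (3^2)^2 = 9^2 = 81
3^8 = (3^4)^2 = 81^2 = 6561
3^9 = 3 * 3^8 = 3 * 6561 = 19683
3^18 = (3^9)^2 = 19683^2 = 387420489
3^19 = 3 * 3^18 = 3 * 387420489 = 1162261467
3^38 = (3^19)^2 = 1162261467^2 = 1350851717672992089
3^39 = 3 * 3^38 = 3 * 1350851717672992089 = 4052555153018976267

Result: 4052555153018976267
Multiplications needed: 8 (8 lines after 3^1)

3^39 = 4052555153018976267. Using exponentiation by squaring, this requires 8 multiplications. The key idea: if the exponent is even, square the half-power; if odd, multiply by the base once.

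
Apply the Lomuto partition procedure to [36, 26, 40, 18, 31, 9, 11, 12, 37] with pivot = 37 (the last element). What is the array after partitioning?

Lomuto partition with pivot = 37:

Initial array: [36, 26, 40, 18, 31, 9, 11, 12, 37]

arr[0]=36 <= 37: swap with position 0, array becomes [36, 26, 40, 18, 31, 9, 11, 12, 37]
arr[1]=26 <= 37: swap with position 1, array becomes [36, 26, 40, 18, 31, 9, 11, 12, 37]
arr[2]=40 > 37: no swap
arr[3]=18 <= 37: swap with position 2, array becomes [36, 26, 18, 40, 31, 9, 11, 12, 37]
arr[4]=31 <= 37: swap with position 3, array becomes [36, 26, 18, 31, 40, 9, 11, 12, 37]
arr[5]=9 <= 37: swap with position 4, array becomes [36, 26, 18, 31, 9, 40, 11, 12, 37]
arr[6]=11 <= 37: swap with position 5, array becomes [36, 26, 18, 31, 9, 11, 40, 12, 37]
arr[7]=12 <= 37: swap with position 6, array becomes [36, 26, 18, 31, 9, 11, 12, 40, 37]

Place pivot at position 7: [36, 26, 18, 31, 9, 11, 12, 37, 40]
Pivot position: 7

After partitioning with pivot 37, the array becomes [36, 26, 18, 31, 9, 11, 12, 37, 40]. The pivot is placed at index 7. All elements to the left of the pivot are <= 37, and all elements to the right are > 37.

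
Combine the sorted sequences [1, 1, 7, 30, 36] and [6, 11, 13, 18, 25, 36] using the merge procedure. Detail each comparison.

Merging process:

Compare 1 vs 6: take 1 from left. Merged: [1]
Compare 1 vs 6: take 1 from left. Merged: [1, 1]
Compare 7 vs 6: take 6 from right. Merged: [1, 1, 6]
Compare 7 vs 11: take 7 from left. Merged: [1, 1, 6, 7]
Compare 30 vs 11: take 11 from right. Merged: [1, 1, 6, 7, 11]
Compare 30 vs 13: take 13 from right. Merged: [1, 1, 6, 7, 11, 13]
Compare 30 vs 18: take 18 from right. Merged: [1, 1, 6, 7, 11, 13, 18]
Compare 30 vs 25: take 25 from right. Merged: [1, 1, 6, 7, 11, 13, 18, 25]
Compare 30 vs 36: take 30 from left. Merged: [1, 1, 6, 7, 11, 13, 18, 25, 30]
Compare 36 vs 36: take 36 from left. Merged: [1, 1, 6, 7, 11, 13, 18, 25, 30, 36]
Append remaining from right: [36]. Merged: [1, 1, 6, 7, 11, 13, 18, 25, 30, 36, 36]

Final merged array: [1, 1, 6, 7, 11, 13, 18, 25, 30, 36, 36]
Total comparisons: 10

The merged array is [1, 1, 6, 7, 11, 13, 18, 25, 30, 36, 36], requiring 10 comparisons. The merge step runs in O(n) time where n is the total number of elements.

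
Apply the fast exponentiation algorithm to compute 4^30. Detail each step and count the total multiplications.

Computing 4^30 by squaring (build up from 4^1; each line after the first costs one multiplication):

4^1 = 4
4^2 = (4^1)^2 = 4^2 = 16
4^3 = 4 * 4^2 = 4 * 16 = 64
4^6 = (4^3)^2 = 64^2 = 4096
4^7 = 4 * 4^6 = 4 * 4096 = 16384
4^14 = (4^7)^2 = 16384^2 = 268435456
4^15 = 4 * 4^14 = 4 * 268435456 = 1073741824
4^30 = (4^15)^2 = 1073741824^2 = 1152921504606846976

Result: 1152921504606846976
Multiplications needed: 7 (7 lines after 4^1)

4^30 = 1152921504606846976. Using exponentiation by squaring, this requires 7 multiplications. The key idea: if the exponent is even, square the half-power; if odd, multiply by the base once.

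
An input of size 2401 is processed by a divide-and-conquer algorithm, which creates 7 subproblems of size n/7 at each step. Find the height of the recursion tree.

For divide and conquer with division factor 7:

Problem sizes at each level:
Level 0: 2401
Level 1: 343
Level 2: 49
Level 3: 7
Level 4: 1

The root is level 0 and the size-1 base case is level 4 (the tree spans levels 0 through 4, i.e. 5 levels counting the root), so the depth is the number of divisions: log_7(2401) = 4

The recursion tree depth is log_7(2401) = 4. At each level, the problem size is divided by 7, so it takes 4 divisions to reduce to a base case of size 1. The algorithm makes 7 recursive calls at each level.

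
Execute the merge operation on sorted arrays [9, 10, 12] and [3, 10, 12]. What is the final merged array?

Merging process:

Compare 9 vs 3: take 3 from right. Merged: [3]
Compare 9 vs 10: take 9 from left. Merged: [3, 9]
Compare 10 vs 10: take 10 from left. Merged: [3, 9, 10]
Compare 12 vs 10: take 10 from right. Merged: [3, 9, 10, 10]
Compare 12 vs 12: take 12 from left. Merged: [3, 9, 10, 10, 12]
Append remaining from right: [12]. Merged: [3, 9, 10, 10, 12, 12]

Final merged array: [3, 9, 10, 10, 12, 12]
Total comparisons: 5

The merged array is [3, 9, 10, 10, 12, 12], requiring 5 comparisons. The merge step runs in O(n) time where n is the total number of elements.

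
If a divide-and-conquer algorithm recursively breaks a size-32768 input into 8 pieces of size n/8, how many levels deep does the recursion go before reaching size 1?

For divide and conquer with division factor 8:

Problem sizes at each level:
Level 0: 32768
Level 1: 4096
Level 2: 512
Level 3: 64
Level 4: 8
Level 5: 1

The root is level 0 and the size-1 base case is level 5 (the tree spans levels 0 through 5, i.e. 6 levels counting the root), so the depth is the number of divisions: log_8(32768) = 5

The recursion tree depth is log_8(32768) = 5. At each level, the problem size is divided by 8, so it takes 5 divisions to reduce to a base case of size 1. The algorithm makes 8 recursive calls at each level.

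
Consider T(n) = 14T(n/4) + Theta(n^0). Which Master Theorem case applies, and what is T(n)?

Master Theorem for T(n) = 14T(n/4) + O(n^0):

a = 14, b = 4, c = 0
log_b(a) = log_4(14) = 1.9037

Case 1: c = 0 < log_4(14) = 1.9037
T(n) = O(n^(log_4 14))

For T(n) = 14T(n/4) + O(n^0): log_4(14) = 1.9037. This is Case 1 of the Master Theorem (c < log_b(a), work dominated by leaves), giving O(n^(log_4 14)).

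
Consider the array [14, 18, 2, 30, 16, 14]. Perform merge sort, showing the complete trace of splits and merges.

Merge sort trace:

Split: [14, 18, 2, 30, 16, 14] -> [14, 18, 2] and [30, 16, 14]
  Split: [14, 18, 2] -> [14] and [18, 2]
    Split: [18, 2] -> [18] and [2]
    Merge: [18] + [2] -> [2, 18]
  Merge: [14] + [2, 18] -> [2, 14, 18]
  Split: [30, 16, 14] -> [30] and [16, 14]
    Split: [16, 14] -> [16] and [14]
    Merge: [16] + [14] -> [14, 16]
  Merge: [30] + [14, 16] -> [14, 16, 30]
Merge: [2, 14, 18] + [14, 16, 30] -> [2, 14, 14, 16, 18, 30]

Final sorted array: [2, 14, 14, 16, 18, 30]

The merge sort proceeds by recursively splitting the array and merging sorted halves.
After all merges, the sorted array is [2, 14, 14, 16, 18, 30].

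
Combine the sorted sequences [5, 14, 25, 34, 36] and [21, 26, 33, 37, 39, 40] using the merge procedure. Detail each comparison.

Merging process:

Compare 5 vs 21: take 5 from left. Merged: [5]
Compare 14 vs 21: take 14 from left. Merged: [5, 14]
Compare 25 vs 21: take 21 from right. Merged: [5, 14, 21]
Compare 25 vs 26: take 25 from left. Merged: [5, 14, 21, 25]
Compare 34 vs 26: take 26 from right. Merged: [5, 14, 21, 25, 26]
Compare 34 vs 33: take 33 from right. Merged: [5, 14, 21, 25, 26, 33]
Compare 34 vs 37: take 34 from left. Merged: [5, 14, 21, 25, 26, 33, 34]
Compare 36 vs 37: take 36 from left. Merged: [5, 14, 21, 25, 26, 33, 34, 36]
Append remaining from right: [37, 39, 40]. Merged: [5, 14, 21, 25, 26, 33, 34, 36, 37, 39, 40]

Final merged array: [5, 14, 21, 25, 26, 33, 34, 36, 37, 39, 40]
Total comparisons: 8

The merged array is [5, 14, 21, 25, 26, 33, 34, 36, 37, 39, 40], requiring 8 comparisons. The merge step runs in O(n) time where n is the total number of elements.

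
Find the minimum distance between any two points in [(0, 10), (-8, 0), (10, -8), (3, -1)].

Computing all pairwise distances among 4 points:

d((0, 10), (-8, 0)) = 12.8062
d((0, 10), (10, -8)) = 20.5913
d((0, 10), (3, -1)) = 11.4018
d((-8, 0), (10, -8)) = 19.6977
d((-8, 0), (3, -1)) = 11.0454
d((10, -8), (3, -1)) = 9.8995 <-- minimum

Closest pair: (10, -8) and (3, -1) with distance 9.8995

The closest pair is (10, -8) and (3, -1) with Euclidean distance 9.8995. For 4 points, brute-force pairwise comparison is shown above. For large n, the divide-and-conquer algorithm (sort by x, recurse on halves, check the dividing strip) achieves O(n log n).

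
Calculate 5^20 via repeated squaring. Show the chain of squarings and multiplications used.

Computing 5^20 by squaring (build up from 5^1; each line after the first costs one multiplication):

5^1 = 5
5^2 = (5^1)^2 = 5^2 = 25
5^4 = (5^2)^2 = 25^2 = 625
5^5 = 5 * 5^4 = 5 * 625 = 3125
5^10 = (5^5)^2 = 3125^2 = 9765625
5^20 = (5^10)^2 = 9765625^2 = 95367431640625

Result: 95367431640625
Multiplications needed: 5 (5 lines after 5^1)

5^20 = 95367431640625. Using exponentiation by squaring, this requires 5 multiplications. The key idea: if the exponent is even, square the half-power; if odd, multiply by the base once.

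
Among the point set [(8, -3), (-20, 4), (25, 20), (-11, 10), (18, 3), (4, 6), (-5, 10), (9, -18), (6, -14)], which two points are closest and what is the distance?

Computing all pairwise distances among 9 points:

d((8, -3), (-20, 4)) = 28.8617
d((8, -3), (25, 20)) = 28.6007
d((8, -3), (-11, 10)) = 23.0217
d((8, -3), (18, 3)) = 11.6619
d((8, -3), (4, 6)) = 9.8489
d((8, -3), (-5, 10)) = 18.3848
d((8, -3), (9, -18)) = 15.0333
d((8, -3), (6, -14)) = 11.1803
d((-20, 4), (25, 20)) = 47.7598
d((-20, 4), (-11, 10)) = 10.8167
d((-20, 4), (18, 3)) = 38.0132
d((-20, 4), (4, 6)) = 24.0832
d((-20, 4), (-5, 10)) = 16.1555
d((-20, 4), (9, -18)) = 36.4005
d((-20, 4), (6, -14)) = 31.6228
d((25, 20), (-11, 10)) = 37.3631
d((25, 20), (18, 3)) = 18.3848
d((25, 20), (4, 6)) = 25.2389
d((25, 20), (-5, 10)) = 31.6228
d((25, 20), (9, -18)) = 41.2311
d((25, 20), (6, -14)) = 38.9487
d((-11, 10), (18, 3)) = 29.8329
d((-11, 10), (4, 6)) = 15.5242
d((-11, 10), (-5, 10)) = 6.0
d((-11, 10), (9, -18)) = 34.4093
d((-11, 10), (6, -14)) = 29.4109
d((18, 3), (4, 6)) = 14.3178
d((18, 3), (-5, 10)) = 24.0416
d((18, 3), (9, -18)) = 22.8473
d((18, 3), (6, -14)) = 20.8087
d((4, 6), (-5, 10)) = 9.8489
d((4, 6), (9, -18)) = 24.5153
d((4, 6), (6, -14)) = 20.0998
d((-5, 10), (9, -18)) = 31.305
d((-5, 10), (6, -14)) = 26.4008
d((9, -18), (6, -14)) = 5.0 <-- minimum

Closest pair: (9, -18) and (6, -14) with distance 5.0

The closest pair is (9, -18) and (6, -14) with Euclidean distance 5.0. For 9 points, brute-force pairwise comparison is shown above. For large n, the divide-and-conquer algorithm (sort by x, recurse on halves, check the dividing strip) achieves O(n log n).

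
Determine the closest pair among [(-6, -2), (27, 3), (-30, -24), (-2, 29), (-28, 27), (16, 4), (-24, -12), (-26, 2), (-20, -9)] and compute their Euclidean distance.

Computing all pairwise distances among 9 points:

d((-6, -2), (27, 3)) = 33.3766
d((-6, -2), (-30, -24)) = 32.5576
d((-6, -2), (-2, 29)) = 31.257
d((-6, -2), (-28, 27)) = 36.4005
d((-6, -2), (16, 4)) = 22.8035
d((-6, -2), (-24, -12)) = 20.5913
d((-6, -2), (-26, 2)) = 20.3961
d((-6, -2), (-20, -9)) = 15.6525
d((27, 3), (-30, -24)) = 63.0714
d((27, 3), (-2, 29)) = 38.9487
d((27, 3), (-28, 27)) = 60.0083
d((27, 3), (16, 4)) = 11.0454
d((27, 3), (-24, -12)) = 53.1601
d((27, 3), (-26, 2)) = 53.0094
d((27, 3), (-20, -9)) = 48.5077
d((-30, -24), (-2, 29)) = 59.9416
d((-30, -24), (-28, 27)) = 51.0392
d((-30, -24), (16, 4)) = 53.8516
d((-30, -24), (-24, -12)) = 13.4164
d((-30, -24), (-26, 2)) = 26.3059
d((-30, -24), (-20, -9)) = 18.0278
d((-2, 29), (-28, 27)) = 26.0768
d((-2, 29), (16, 4)) = 30.8058
d((-2, 29), (-24, -12)) = 46.5296
d((-2, 29), (-26, 2)) = 36.1248
d((-2, 29), (-20, -9)) = 42.0476
d((-28, 27), (16, 4)) = 49.6488
d((-28, 27), (-24, -12)) = 39.2046
d((-28, 27), (-26, 2)) = 25.0799
d((-28, 27), (-20, -9)) = 36.8782
d((16, 4), (-24, -12)) = 43.0813
d((16, 4), (-26, 2)) = 42.0476
d((16, 4), (-20, -9)) = 38.2753
d((-24, -12), (-26, 2)) = 14.1421
d((-24, -12), (-20, -9)) = 5.0 <-- minimum
d((-26, 2), (-20, -9)) = 12.53

Closest pair: (-24, -12) and (-20, -9) with distance 5.0

The closest pair is (-24, -12) and (-20, -9) with Euclidean distance 5.0. For 9 points, brute-force pairwise comparison is shown above. For large n, the divide-and-conquer algorithm (sort by x, recurse on halves, check the dividing strip) achieves O(n log n).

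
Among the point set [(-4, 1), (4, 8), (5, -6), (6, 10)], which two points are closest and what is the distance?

Computing all pairwise distances among 4 points:

d((-4, 1), (4, 8)) = 10.6301
d((-4, 1), (5, -6)) = 11.4018
d((-4, 1), (6, 10)) = 13.4536
d((4, 8), (5, -6)) = 14.0357
d((4, 8), (6, 10)) = 2.8284 <-- minimum
d((5, -6), (6, 10)) = 16.0312

Closest pair: (4, 8) and (6, 10) with distance 2.8284

The closest pair is (4, 8) and (6, 10) with Euclidean distance 2.8284. For 4 points, brute-force pairwise comparison is shown above. For large n, the divide-and-conquer algorithm (sort by x, recurse on halves, check the dividing strip) achieves O(n log n).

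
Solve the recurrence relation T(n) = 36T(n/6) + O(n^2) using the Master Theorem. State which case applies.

Master Theorem for T(n) = 36T(n/6) + O(n^2):

a = 36, b = 6, c = 2
log_b(a) = log_6(36) = 2.0000

Case 2: c = 2 = log_6(36) = 2.0000
T(n) = O(n^2 log n) = O(n^2 log n)

For T(n) = 36T(n/6) + O(n^2): log_6(36) = 2.0000. This is Case 2 of the Master Theorem (c = log_b(a), equal work at all levels), giving O(n^2 log n).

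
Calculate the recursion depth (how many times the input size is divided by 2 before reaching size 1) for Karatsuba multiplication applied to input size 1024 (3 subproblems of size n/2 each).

For divide and conquer with division factor 2:

Problem sizes at each level:
Level 0: 1024
Level 1: 512
Level 2: 256
Level 3: 128
Level 4: 64
Level 5: 32
Level 6: 16
Level 7: 8
Level 8: 4
Level 9: 2
Level 10: 1

The root is level 0 and the size-1 base case is level 10 (the tree spans levels 0 through 10, i.e. 11 levels counting the root), so the depth is the number of divisions: log_2(1024) = 10

The recursion tree depth is log_2(1024) = 10. At each level, the problem size is divided by 2, so it takes 10 divisions to reduce to a base case of size 1. The algorithm makes 3 recursive calls at each level.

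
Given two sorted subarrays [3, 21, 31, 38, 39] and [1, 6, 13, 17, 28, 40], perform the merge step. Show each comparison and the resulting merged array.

Merging process:

Compare 3 vs 1: take 1 from right. Merged: [1]
Compare 3 vs 6: take 3 from left. Merged: [1, 3]
Compare 21 vs 6: take 6 from right. Merged: [1, 3, 6]
Compare 21 vs 13: take 13 from right. Merged: [1, 3, 6, 13]
Compare 21 vs 17: take 17 from right. Merged: [1, 3, 6, 13, 17]
Compare 21 vs 28: take 21 from left. Merged: [1, 3, 6, 13, 17, 21]
Compare 31 vs 28: take 28 from right. Merged: [1, 3, 6, 13, 17, 21, 28]
Compare 31 vs 40: take 31 from left. Merged: [1, 3, 6, 13, 17, 21, 28, 31]
Compare 38 vs 40: take 38 from left. Merged: [1, 3, 6, 13, 17, 21, 28, 31, 38]
Compare 39 vs 40: take 39 from left. Merged: [1, 3, 6, 13, 17, 21, 28, 31, 38, 39]
Append remaining from right: [40]. Merged: [1, 3, 6, 13, 17, 21, 28, 31, 38, 39, 40]

Final merged array: [1, 3, 6, 13, 17, 21, 28, 31, 38, 39, 40]
Total comparisons: 10

The merged array is [1, 3, 6, 13, 17, 21, 28, 31, 38, 39, 40], requiring 10 comparisons. The merge step runs in O(n) time where n is the total number of elements.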